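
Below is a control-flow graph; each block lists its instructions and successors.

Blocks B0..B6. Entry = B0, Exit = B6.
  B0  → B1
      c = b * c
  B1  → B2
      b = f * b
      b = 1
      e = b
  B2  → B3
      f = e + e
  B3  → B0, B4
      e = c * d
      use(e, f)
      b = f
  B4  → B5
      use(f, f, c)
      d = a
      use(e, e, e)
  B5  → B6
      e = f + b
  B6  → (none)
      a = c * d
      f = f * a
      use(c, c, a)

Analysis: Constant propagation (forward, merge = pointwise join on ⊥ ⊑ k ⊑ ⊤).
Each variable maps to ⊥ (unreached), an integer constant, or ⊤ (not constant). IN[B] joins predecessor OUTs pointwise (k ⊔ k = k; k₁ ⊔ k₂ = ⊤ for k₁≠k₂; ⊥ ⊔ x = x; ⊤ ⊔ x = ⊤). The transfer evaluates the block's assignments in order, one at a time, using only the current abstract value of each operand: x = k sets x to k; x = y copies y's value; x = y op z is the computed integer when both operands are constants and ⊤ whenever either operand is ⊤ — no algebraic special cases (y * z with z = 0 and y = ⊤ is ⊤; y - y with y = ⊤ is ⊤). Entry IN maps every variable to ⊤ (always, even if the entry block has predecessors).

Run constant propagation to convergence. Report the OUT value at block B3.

Fixpoint table:
  B0:  IN=(all ⊤)  OUT=(all ⊤)
  B1:  IN=(all ⊤)  OUT={b:1, e:1; rest ⊤}
  B2:  IN={b:1, e:1; rest ⊤}  OUT={b:1, e:1, f:2; rest ⊤}
  B3:  IN={b:1, e:1, f:2; rest ⊤}  OUT={b:2, f:2; rest ⊤}
  B4:  IN={b:2, f:2; rest ⊤}  OUT={b:2, f:2; rest ⊤}
  B5:  IN={b:2, f:2; rest ⊤}  OUT={b:2, e:4, f:2; rest ⊤}
  B6:  IN={b:2, e:4, f:2; rest ⊤}  OUT={b:2, e:4; rest ⊤}

Merge at B3: IN[B3] = OUT[B2] = {a: ⊤, b: 1, c: ⊤, d: ⊤, e: 1, f: 2}
Applying B3's transfer function to that IN value gives OUT[B3] (row B3 above).

Answer: {a: ⊤, b: 2, c: ⊤, d: ⊤, e: ⊤, f: 2}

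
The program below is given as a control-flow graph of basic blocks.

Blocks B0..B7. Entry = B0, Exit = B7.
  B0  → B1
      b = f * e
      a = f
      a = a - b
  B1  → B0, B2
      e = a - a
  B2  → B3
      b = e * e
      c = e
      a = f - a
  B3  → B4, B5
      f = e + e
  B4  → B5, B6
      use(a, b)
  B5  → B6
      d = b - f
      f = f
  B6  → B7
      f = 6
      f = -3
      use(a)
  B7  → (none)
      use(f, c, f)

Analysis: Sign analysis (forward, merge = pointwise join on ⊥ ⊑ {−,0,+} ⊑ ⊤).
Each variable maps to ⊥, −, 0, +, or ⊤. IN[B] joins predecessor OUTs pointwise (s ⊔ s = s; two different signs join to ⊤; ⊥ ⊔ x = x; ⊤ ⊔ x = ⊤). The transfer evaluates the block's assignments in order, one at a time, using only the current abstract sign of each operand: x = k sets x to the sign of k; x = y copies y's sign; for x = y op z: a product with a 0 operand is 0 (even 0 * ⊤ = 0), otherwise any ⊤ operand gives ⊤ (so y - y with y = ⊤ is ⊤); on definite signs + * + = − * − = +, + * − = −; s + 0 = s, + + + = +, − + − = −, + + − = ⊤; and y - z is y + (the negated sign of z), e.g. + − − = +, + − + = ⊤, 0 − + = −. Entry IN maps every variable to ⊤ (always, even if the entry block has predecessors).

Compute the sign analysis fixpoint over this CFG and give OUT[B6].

Answer: {a: ⊤, b: ⊤, c: ⊤, d: ⊤, e: ⊤, f: -}

Working:
Fixpoint table:
  B0:  IN=(all ⊤)  OUT=(all ⊤)
  B1:  IN=(all ⊤)  OUT=(all ⊤)
  B2:  IN=(all ⊤)  OUT=(all ⊤)
  B3:  IN=(all ⊤)  OUT=(all ⊤)
  B4:  IN=(all ⊤)  OUT=(all ⊤)
  B5:  IN=(all ⊤)  OUT=(all ⊤)
  B6:  IN=(all ⊤)  OUT={f:-; rest ⊤}
  B7:  IN={f:-; rest ⊤}  OUT={f:-; rest ⊤}

Merge at B6: IN[B6] = OUT[B4] ⊔ OUT[B5] = {a: ⊤, b: ⊤, c: ⊤, d: ⊤, e: ⊤, f: ⊤}
Applying B6's transfer function to that IN value gives OUT[B6] (row B6 above).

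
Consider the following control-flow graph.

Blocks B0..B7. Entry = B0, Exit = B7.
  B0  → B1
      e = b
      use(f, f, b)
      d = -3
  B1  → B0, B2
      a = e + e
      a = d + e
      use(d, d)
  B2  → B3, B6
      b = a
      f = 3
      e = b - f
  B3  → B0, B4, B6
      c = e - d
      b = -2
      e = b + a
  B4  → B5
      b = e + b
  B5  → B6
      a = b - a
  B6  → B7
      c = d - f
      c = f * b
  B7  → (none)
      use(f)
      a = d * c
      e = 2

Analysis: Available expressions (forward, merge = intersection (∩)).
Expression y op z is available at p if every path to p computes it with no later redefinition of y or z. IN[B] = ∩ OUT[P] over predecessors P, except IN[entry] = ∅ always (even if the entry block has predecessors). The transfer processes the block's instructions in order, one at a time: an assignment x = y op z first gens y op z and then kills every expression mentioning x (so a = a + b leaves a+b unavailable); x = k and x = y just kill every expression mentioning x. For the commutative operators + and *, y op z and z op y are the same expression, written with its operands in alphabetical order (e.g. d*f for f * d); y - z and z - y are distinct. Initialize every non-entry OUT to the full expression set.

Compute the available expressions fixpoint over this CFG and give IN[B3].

Fixpoint table:
  B0: | IN={} | OUT={}
  B1: | IN={} | OUT={d+e, e+e}
  B2: | IN={d+e, e+e} | OUT={b-f}
  B3: | IN={b-f} | OUT={a+b}
  B4: | IN={a+b} | OUT={}
  B5: | IN={} | OUT={}
  B6: | IN={} | OUT={b*f, d-f}
  B7: | IN={b*f, d-f} | OUT={b*f, c*d, d-f}

Merge at B3: IN[B3] = OUT[B2] = {b-f}

Answer: {b-f}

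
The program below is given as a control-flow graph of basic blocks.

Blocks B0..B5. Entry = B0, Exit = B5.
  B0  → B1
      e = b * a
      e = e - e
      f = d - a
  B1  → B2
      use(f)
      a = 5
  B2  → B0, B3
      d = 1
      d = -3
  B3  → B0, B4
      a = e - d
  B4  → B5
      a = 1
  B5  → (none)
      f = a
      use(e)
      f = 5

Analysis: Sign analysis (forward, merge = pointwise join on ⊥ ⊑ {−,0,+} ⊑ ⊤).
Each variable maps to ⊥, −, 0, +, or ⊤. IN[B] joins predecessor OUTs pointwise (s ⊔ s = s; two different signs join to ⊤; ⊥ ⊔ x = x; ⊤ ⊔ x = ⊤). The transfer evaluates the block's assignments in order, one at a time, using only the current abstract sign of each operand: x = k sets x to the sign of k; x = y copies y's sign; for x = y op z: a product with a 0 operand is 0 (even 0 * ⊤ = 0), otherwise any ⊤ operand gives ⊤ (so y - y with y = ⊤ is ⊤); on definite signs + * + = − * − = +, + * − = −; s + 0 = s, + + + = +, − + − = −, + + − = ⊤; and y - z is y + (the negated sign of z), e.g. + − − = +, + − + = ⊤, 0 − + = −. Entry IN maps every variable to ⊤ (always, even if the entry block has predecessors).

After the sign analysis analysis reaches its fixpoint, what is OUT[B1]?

Answer: {a: +, b: ⊤, c: ⊤, d: ⊤, e: ⊤, f: ⊤}

Derivation:
Per-block solution:
  B0:  IN=(all ⊤)  OUT=(all ⊤)
  B1:  IN=(all ⊤)  OUT={a:+; rest ⊤}
  B2:  IN={a:+; rest ⊤}  OUT={a:+, d:-; rest ⊤}
  B3:  IN={a:+, d:-; rest ⊤}  OUT={d:-; rest ⊤}
  B4:  IN={d:-; rest ⊤}  OUT={a:+, d:-; rest ⊤}
  B5:  IN={a:+, d:-; rest ⊤}  OUT={a:+, d:-, f:+; rest ⊤}

Merge at B1: IN[B1] = OUT[B0] = {a: ⊤, b: ⊤, c: ⊤, d: ⊤, e: ⊤, f: ⊤}
Applying B1's transfer function to that IN value gives OUT[B1] (row B1 above).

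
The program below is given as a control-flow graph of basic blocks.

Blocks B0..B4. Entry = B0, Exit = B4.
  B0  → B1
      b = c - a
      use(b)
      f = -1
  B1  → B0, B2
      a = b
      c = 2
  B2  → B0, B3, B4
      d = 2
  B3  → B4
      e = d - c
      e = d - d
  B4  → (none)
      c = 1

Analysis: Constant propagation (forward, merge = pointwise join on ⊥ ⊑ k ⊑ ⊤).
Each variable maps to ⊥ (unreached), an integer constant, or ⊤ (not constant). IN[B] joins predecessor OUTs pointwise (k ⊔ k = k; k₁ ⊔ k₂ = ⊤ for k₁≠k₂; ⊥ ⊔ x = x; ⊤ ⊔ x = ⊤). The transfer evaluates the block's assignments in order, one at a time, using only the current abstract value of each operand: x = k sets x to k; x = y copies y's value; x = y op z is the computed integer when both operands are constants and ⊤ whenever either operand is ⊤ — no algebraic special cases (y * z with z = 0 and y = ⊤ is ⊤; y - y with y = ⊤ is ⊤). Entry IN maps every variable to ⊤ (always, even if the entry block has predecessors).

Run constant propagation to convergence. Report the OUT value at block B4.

Answer: {a: ⊤, b: ⊤, c: 1, d: 2, e: ⊤, f: -1}

Trace:
Fixpoint table:
  B0: | IN=(all ⊤) | OUT={f:-1; rest ⊤}
  B1: | IN={f:-1; rest ⊤} | OUT={c:2, f:-1; rest ⊤}
  B2: | IN={c:2, f:-1; rest ⊤} | OUT={c:2, d:2, f:-1; rest ⊤}
  B3: | IN={c:2, d:2, f:-1; rest ⊤} | OUT={c:2, d:2, e:0, f:-1; rest ⊤}
  B4: | IN={c:2, d:2, f:-1; rest ⊤} | OUT={c:1, d:2, f:-1; rest ⊤}

Merge at B4: IN[B4] = OUT[B2] ⊔ OUT[B3] = {a: ⊤, b: ⊤, c: 2, d: 2, e: ⊤, f: -1}
Applying B4's transfer function to that IN value gives OUT[B4] (row B4 above).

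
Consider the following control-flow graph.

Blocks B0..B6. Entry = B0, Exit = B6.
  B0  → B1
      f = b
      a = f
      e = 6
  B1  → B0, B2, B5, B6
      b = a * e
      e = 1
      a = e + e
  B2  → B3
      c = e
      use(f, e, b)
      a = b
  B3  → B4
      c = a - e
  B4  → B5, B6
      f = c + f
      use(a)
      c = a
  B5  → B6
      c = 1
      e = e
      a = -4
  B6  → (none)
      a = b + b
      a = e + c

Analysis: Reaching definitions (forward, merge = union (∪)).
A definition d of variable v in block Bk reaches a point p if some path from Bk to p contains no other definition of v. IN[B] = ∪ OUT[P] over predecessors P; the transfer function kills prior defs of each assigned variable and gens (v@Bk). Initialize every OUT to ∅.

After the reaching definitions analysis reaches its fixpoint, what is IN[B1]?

Answer: {a@B0, b@B1, e@B0, f@B0}

Working:
Converged values:
  B0:   IN={a@B1, b@B1, e@B1, f@B0}   OUT={a@B0, b@B1, e@B0, f@B0}
  B1:   IN={a@B0, b@B1, e@B0, f@B0}   OUT={a@B1, b@B1, e@B1, f@B0}
  B2:   IN={a@B1, b@B1, e@B1, f@B0}   OUT={a@B2, b@B1, c@B2, e@B1, f@B0}
  B3:   IN={a@B2, b@B1, c@B2, e@B1, f@B0}   OUT={a@B2, b@B1, c@B3, e@B1, f@B0}
  B4:   IN={a@B2, b@B1, c@B3, e@B1, f@B0}   OUT={a@B2, b@B1, c@B4, e@B1, f@B4}
  B5:   IN={a@B1, a@B2, b@B1, c@B4, e@B1, f@B0, f@B4}   OUT={a@B5, b@B1, c@B5, e@B5, f@B0, f@B4}
  B6:   IN={a@B1, a@B2, a@B5, b@B1, c@B4, c@B5, e@B1, e@B5, f@B0, f@B4}   OUT={a@B6, b@B1, c@B4, c@B5, e@B1, e@B5, f@B0, f@B4}

Merge at B1: IN[B1] = OUT[B0] = {a@B0, b@B1, e@B0, f@B0}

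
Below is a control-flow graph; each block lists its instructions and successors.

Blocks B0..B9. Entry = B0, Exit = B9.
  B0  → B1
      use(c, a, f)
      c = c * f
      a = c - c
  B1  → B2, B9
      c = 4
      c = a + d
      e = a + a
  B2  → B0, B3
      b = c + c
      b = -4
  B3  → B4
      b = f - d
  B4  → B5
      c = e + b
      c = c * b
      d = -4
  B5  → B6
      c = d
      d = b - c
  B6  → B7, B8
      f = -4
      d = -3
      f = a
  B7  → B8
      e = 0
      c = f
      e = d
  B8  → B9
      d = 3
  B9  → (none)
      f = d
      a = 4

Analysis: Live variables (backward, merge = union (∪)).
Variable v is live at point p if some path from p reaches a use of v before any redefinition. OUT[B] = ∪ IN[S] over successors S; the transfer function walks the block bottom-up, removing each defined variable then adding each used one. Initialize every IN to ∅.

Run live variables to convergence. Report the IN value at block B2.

Fixpoint table:
  B0:   IN={a, c, d, f}   OUT={a, d, f}
  B1:   IN={a, d, f}   OUT={a, c, d, e, f}
  B2:   IN={a, c, d, e, f}   OUT={a, c, d, e, f}
  B3:   IN={a, d, e, f}   OUT={a, b, e}
  B4:   IN={a, b, e}   OUT={a, b, d}
  B5:   IN={a, b, d}   OUT={a}
  B6:   IN={a}   OUT={d, f}
  B7:   IN={d, f}   OUT={}
  B8:   IN={}   OUT={d}
  B9:   IN={d}   OUT={}

Merge at B2: OUT[B2] = IN[B0] ⊔ IN[B3] = {a, c, d, e, f}
Applying B2's transfer function to that OUT value gives IN[B2] (row B2 above).

Answer: {a, c, d, e, f}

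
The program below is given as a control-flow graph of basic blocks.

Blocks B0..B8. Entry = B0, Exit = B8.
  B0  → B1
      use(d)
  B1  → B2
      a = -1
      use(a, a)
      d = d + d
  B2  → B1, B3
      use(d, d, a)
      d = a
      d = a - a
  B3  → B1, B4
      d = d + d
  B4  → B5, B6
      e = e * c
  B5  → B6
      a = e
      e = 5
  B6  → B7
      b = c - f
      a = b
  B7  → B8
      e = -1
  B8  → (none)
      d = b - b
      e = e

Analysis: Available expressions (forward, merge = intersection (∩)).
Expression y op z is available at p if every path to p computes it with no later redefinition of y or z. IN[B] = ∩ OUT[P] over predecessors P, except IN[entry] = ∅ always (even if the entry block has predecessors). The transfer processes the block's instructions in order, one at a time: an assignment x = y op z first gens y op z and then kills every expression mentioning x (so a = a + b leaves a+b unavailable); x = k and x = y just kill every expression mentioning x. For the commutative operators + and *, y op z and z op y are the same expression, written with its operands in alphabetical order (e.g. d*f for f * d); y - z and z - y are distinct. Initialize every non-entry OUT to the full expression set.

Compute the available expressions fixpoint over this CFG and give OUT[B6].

Converged values:
  B0:  IN={}  OUT={}
  B1:  IN={}  OUT={}
  B2:  IN={}  OUT={a-a}
  B3:  IN={a-a}  OUT={a-a}
  B4:  IN={a-a}  OUT={a-a}
  B5:  IN={a-a}  OUT={}
  B6:  IN={}  OUT={c-f}
  B7:  IN={c-f}  OUT={c-f}
  B8:  IN={c-f}  OUT={b-b, c-f}

Merge at B6: IN[B6] = OUT[B4] ∩ OUT[B5] = {}
Applying B6's transfer function to that IN value gives OUT[B6] (row B6 above).

Answer: {c-f}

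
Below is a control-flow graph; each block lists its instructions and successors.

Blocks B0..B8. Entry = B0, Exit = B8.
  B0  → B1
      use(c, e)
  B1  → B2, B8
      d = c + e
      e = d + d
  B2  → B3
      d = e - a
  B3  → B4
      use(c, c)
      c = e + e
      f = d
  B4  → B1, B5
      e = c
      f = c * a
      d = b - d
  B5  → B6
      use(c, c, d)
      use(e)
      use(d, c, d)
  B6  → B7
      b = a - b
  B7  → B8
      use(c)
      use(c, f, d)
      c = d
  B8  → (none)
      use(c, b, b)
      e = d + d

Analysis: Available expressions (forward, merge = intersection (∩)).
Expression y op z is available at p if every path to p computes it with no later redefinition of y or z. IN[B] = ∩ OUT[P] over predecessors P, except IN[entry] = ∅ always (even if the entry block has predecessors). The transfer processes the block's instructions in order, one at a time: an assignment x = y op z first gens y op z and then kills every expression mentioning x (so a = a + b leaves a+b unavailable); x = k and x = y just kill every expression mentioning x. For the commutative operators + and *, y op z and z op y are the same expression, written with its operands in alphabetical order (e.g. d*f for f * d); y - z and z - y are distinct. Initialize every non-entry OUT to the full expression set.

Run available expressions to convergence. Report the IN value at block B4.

Per-block solution:
  B0:   IN={}   OUT={}
  B1:   IN={}   OUT={d+d}
  B2:   IN={d+d}   OUT={e-a}
  B3:   IN={e-a}   OUT={e+e, e-a}
  B4:   IN={e+e, e-a}   OUT={a*c}
  B5:   IN={a*c}   OUT={a*c}
  B6:   IN={a*c}   OUT={a*c}
  B7:   IN={a*c}   OUT={}
  B8:   IN={}   OUT={d+d}

Merge at B4: IN[B4] = OUT[B3] = {e+e, e-a}

Answer: {e+e, e-a}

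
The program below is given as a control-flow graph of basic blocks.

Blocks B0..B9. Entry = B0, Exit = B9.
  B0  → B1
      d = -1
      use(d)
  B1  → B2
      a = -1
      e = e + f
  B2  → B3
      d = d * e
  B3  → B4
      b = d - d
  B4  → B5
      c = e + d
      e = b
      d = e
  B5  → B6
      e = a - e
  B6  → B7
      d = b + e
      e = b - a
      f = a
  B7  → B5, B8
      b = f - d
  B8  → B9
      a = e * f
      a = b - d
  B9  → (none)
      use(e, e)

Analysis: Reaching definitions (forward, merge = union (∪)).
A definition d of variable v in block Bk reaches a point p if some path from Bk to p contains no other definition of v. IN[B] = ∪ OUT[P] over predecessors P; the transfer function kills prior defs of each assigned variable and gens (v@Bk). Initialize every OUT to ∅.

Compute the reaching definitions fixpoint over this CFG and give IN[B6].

Converged values:
  B0:  IN={}  OUT={d@B0}
  B1:  IN={d@B0}  OUT={a@B1, d@B0, e@B1}
  B2:  IN={a@B1, d@B0, e@B1}  OUT={a@B1, d@B2, e@B1}
  B3:  IN={a@B1, d@B2, e@B1}  OUT={a@B1, b@B3, d@B2, e@B1}
  B4:  IN={a@B1, b@B3, d@B2, e@B1}  OUT={a@B1, b@B3, c@B4, d@B4, e@B4}
  B5:  IN={a@B1, b@B3, b@B7, c@B4, d@B4, d@B6, e@B4, e@B6, f@B6}  OUT={a@B1, b@B3, b@B7, c@B4, d@B4, d@B6, e@B5, f@B6}
  B6:  IN={a@B1, b@B3, b@B7, c@B4, d@B4, d@B6, e@B5, f@B6}  OUT={a@B1, b@B3, b@B7, c@B4, d@B6, e@B6, f@B6}
  B7:  IN={a@B1, b@B3, b@B7, c@B4, d@B6, e@B6, f@B6}  OUT={a@B1, b@B7, c@B4, d@B6, e@B6, f@B6}
  B8:  IN={a@B1, b@B7, c@B4, d@B6, e@B6, f@B6}  OUT={a@B8, b@B7, c@B4, d@B6, e@B6, f@B6}
  B9:  IN={a@B8, b@B7, c@B4, d@B6, e@B6, f@B6}  OUT={a@B8, b@B7, c@B4, d@B6, e@B6, f@B6}

Merge at B6: IN[B6] = OUT[B5] = {a@B1, b@B3, b@B7, c@B4, d@B4, d@B6, e@B5, f@B6}

Answer: {a@B1, b@B3, b@B7, c@B4, d@B4, d@B6, e@B5, f@B6}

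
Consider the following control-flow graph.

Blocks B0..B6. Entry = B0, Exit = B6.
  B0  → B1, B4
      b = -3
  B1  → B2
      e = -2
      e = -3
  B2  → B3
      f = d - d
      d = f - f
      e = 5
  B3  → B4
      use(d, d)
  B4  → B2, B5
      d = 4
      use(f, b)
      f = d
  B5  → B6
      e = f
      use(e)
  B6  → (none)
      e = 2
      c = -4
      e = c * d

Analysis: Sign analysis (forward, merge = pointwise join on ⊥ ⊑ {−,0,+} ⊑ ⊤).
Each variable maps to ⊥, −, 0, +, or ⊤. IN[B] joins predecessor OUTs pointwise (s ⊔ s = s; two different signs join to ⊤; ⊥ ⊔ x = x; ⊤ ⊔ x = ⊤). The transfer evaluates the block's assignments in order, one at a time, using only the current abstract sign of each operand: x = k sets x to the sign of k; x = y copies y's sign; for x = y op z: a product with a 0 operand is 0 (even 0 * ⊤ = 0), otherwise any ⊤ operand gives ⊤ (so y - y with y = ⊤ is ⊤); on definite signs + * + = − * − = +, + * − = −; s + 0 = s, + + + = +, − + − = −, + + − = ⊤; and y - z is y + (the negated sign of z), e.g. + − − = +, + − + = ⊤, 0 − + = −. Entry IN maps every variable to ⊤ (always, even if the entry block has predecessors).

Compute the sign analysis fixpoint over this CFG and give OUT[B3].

Per-block solution:
  B0:   IN=(all ⊤)   OUT={b:-; rest ⊤}
  B1:   IN={b:-; rest ⊤}   OUT={b:-, e:-; rest ⊤}
  B2:   IN={b:-; rest ⊤}   OUT={b:-, e:+; rest ⊤}
  B3:   IN={b:-, e:+; rest ⊤}   OUT={b:-, e:+; rest ⊤}
  B4:   IN={b:-; rest ⊤}   OUT={b:-, d:+, f:+; rest ⊤}
  B5:   IN={b:-, d:+, f:+; rest ⊤}   OUT={b:-, d:+, e:+, f:+; rest ⊤}
  B6:   IN={b:-, d:+, e:+, f:+; rest ⊤}   OUT={b:-, c:-, d:+, e:-, f:+; rest ⊤}

Merge at B3: IN[B3] = OUT[B2] = {a: ⊤, b: -, c: ⊤, d: ⊤, e: +, f: ⊤}
Applying B3's transfer function to that IN value gives OUT[B3] (row B3 above).

Answer: {a: ⊤, b: -, c: ⊤, d: ⊤, e: +, f: ⊤}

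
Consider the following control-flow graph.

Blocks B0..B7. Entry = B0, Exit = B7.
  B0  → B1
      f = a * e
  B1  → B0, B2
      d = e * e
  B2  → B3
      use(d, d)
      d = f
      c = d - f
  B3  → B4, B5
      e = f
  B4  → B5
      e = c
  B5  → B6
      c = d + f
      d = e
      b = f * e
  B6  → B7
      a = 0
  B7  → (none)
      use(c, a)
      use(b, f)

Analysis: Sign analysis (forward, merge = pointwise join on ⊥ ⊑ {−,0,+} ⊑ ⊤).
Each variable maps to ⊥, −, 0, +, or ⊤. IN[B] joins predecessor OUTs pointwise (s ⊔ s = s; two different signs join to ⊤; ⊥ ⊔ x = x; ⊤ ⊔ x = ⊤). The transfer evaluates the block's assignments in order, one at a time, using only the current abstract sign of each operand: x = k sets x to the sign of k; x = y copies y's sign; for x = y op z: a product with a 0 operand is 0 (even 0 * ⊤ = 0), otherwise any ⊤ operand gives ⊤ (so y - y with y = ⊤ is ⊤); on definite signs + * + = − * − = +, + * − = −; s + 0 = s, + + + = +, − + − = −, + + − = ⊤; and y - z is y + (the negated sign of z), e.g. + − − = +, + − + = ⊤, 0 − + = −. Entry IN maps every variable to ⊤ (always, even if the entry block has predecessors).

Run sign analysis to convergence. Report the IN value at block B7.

Per-block solution:
  B0:   IN=(all ⊤)   OUT=(all ⊤)
  B1:   IN=(all ⊤)   OUT=(all ⊤)
  B2:   IN=(all ⊤)   OUT=(all ⊤)
  B3:   IN=(all ⊤)   OUT=(all ⊤)
  B4:   IN=(all ⊤)   OUT=(all ⊤)
  B5:   IN=(all ⊤)   OUT=(all ⊤)
  B6:   IN=(all ⊤)   OUT={a:0; rest ⊤}
  B7:   IN={a:0; rest ⊤}   OUT={a:0; rest ⊤}

Merge at B7: IN[B7] = OUT[B6] = {a: 0, b: ⊤, c: ⊤, d: ⊤, e: ⊤, f: ⊤}

Answer: {a: 0, b: ⊤, c: ⊤, d: ⊤, e: ⊤, f: ⊤}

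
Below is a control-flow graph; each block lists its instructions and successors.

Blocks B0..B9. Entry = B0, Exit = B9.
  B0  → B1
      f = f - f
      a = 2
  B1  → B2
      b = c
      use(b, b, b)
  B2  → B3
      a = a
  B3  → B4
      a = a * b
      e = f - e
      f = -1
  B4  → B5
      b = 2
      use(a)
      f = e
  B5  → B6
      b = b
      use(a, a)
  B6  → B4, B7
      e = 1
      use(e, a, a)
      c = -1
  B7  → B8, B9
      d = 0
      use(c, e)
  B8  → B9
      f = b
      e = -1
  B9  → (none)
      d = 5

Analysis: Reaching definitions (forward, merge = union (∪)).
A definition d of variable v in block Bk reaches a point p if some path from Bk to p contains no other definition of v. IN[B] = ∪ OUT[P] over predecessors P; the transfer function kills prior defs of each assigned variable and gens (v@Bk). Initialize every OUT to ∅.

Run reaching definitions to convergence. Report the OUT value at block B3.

Answer: {a@B3, b@B1, e@B3, f@B3}

Working:
Per-block solution:
  B0:  IN={}  OUT={a@B0, f@B0}
  B1:  IN={a@B0, f@B0}  OUT={a@B0, b@B1, f@B0}
  B2:  IN={a@B0, b@B1, f@B0}  OUT={a@B2, b@B1, f@B0}
  B3:  IN={a@B2, b@B1, f@B0}  OUT={a@B3, b@B1, e@B3, f@B3}
  B4:  IN={a@B3, b@B1, b@B5, c@B6, e@B3, e@B6, f@B3, f@B4}  OUT={a@B3, b@B4, c@B6, e@B3, e@B6, f@B4}
  B5:  IN={a@B3, b@B4, c@B6, e@B3, e@B6, f@B4}  OUT={a@B3, b@B5, c@B6, e@B3, e@B6, f@B4}
  B6:  IN={a@B3, b@B5, c@B6, e@B3, e@B6, f@B4}  OUT={a@B3, b@B5, c@B6, e@B6, f@B4}
  B7:  IN={a@B3, b@B5, c@B6, e@B6, f@B4}  OUT={a@B3, b@B5, c@B6, d@B7, e@B6, f@B4}
  B8:  IN={a@B3, b@B5, c@B6, d@B7, e@B6, f@B4}  OUT={a@B3, b@B5, c@B6, d@B7, e@B8, f@B8}
  B9:  IN={a@B3, b@B5, c@B6, d@B7, e@B6, e@B8, f@B4, f@B8}  OUT={a@B3, b@B5, c@B6, d@B9, e@B6, e@B8, f@B4, f@B8}

Merge at B3: IN[B3] = OUT[B2] = {a@B2, b@B1, f@B0}
Applying B3's transfer function to that IN value gives OUT[B3] (row B3 above).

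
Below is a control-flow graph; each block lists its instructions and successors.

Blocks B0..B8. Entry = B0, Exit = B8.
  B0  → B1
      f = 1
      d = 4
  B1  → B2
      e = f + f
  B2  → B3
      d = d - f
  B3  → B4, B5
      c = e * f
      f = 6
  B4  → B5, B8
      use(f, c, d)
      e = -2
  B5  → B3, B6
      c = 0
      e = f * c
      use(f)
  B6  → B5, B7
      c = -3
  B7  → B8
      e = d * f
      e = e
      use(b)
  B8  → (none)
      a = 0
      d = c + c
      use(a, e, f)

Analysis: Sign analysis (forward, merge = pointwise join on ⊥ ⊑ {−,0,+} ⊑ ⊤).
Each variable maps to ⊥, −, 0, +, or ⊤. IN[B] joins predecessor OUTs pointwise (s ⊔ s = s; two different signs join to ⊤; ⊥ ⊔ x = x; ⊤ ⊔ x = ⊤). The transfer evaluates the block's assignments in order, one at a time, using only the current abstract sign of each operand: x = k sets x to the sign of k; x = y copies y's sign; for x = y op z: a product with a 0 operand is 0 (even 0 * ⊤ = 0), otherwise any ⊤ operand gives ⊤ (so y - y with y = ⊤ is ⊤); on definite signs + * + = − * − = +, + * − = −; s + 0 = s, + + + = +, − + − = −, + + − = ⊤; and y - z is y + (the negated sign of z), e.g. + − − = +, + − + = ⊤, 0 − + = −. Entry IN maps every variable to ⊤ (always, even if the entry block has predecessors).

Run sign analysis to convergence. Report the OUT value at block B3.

Answer: {a: ⊤, b: ⊤, c: ⊤, d: ⊤, e: ⊤, f: +}

Trace:
Fixpoint table:
  B0: | IN=(all ⊤) | OUT={d:+, f:+; rest ⊤}
  B1: | IN={d:+, f:+; rest ⊤} | OUT={d:+, e:+, f:+; rest ⊤}
  B2: | IN={d:+, e:+, f:+; rest ⊤} | OUT={e:+, f:+; rest ⊤}
  B3: | IN={f:+; rest ⊤} | OUT={f:+; rest ⊤}
  B4: | IN={f:+; rest ⊤} | OUT={e:-, f:+; rest ⊤}
  B5: | IN={f:+; rest ⊤} | OUT={c:0, e:0, f:+; rest ⊤}
  B6: | IN={c:0, e:0, f:+; rest ⊤} | OUT={c:-, e:0, f:+; rest ⊤}
  B7: | IN={c:-, e:0, f:+; rest ⊤} | OUT={c:-, f:+; rest ⊤}
  B8: | IN={f:+; rest ⊤} | OUT={a:0, f:+; rest ⊤}

Merge at B3: IN[B3] = OUT[B2] ⊔ OUT[B5] = {a: ⊤, b: ⊤, c: ⊤, d: ⊤, e: ⊤, f: +}
Applying B3's transfer function to that IN value gives OUT[B3] (row B3 above).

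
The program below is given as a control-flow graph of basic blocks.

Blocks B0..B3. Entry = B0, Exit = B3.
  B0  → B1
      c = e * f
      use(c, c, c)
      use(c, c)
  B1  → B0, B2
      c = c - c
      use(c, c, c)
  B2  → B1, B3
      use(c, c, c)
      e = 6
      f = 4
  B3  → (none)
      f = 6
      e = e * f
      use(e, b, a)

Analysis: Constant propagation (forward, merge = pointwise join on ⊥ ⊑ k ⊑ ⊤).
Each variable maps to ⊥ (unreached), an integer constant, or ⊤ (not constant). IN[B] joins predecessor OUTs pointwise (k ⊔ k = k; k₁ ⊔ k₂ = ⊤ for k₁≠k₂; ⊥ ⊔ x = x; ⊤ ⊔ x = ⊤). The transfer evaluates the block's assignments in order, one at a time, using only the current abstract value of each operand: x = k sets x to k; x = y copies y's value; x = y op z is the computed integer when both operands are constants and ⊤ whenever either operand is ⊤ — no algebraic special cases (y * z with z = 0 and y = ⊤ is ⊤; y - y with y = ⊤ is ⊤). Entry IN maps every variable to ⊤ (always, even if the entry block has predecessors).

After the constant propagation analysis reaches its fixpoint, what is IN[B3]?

Converged values:
  B0: | IN=(all ⊤) | OUT=(all ⊤)
  B1: | IN=(all ⊤) | OUT=(all ⊤)
  B2: | IN=(all ⊤) | OUT={e:6, f:4; rest ⊤}
  B3: | IN={e:6, f:4; rest ⊤} | OUT={e:36, f:6; rest ⊤}

Merge at B3: IN[B3] = OUT[B2] = {a: ⊤, b: ⊤, c: ⊤, d: ⊤, e: 6, f: 4}

Answer: {a: ⊤, b: ⊤, c: ⊤, d: ⊤, e: 6, f: 4}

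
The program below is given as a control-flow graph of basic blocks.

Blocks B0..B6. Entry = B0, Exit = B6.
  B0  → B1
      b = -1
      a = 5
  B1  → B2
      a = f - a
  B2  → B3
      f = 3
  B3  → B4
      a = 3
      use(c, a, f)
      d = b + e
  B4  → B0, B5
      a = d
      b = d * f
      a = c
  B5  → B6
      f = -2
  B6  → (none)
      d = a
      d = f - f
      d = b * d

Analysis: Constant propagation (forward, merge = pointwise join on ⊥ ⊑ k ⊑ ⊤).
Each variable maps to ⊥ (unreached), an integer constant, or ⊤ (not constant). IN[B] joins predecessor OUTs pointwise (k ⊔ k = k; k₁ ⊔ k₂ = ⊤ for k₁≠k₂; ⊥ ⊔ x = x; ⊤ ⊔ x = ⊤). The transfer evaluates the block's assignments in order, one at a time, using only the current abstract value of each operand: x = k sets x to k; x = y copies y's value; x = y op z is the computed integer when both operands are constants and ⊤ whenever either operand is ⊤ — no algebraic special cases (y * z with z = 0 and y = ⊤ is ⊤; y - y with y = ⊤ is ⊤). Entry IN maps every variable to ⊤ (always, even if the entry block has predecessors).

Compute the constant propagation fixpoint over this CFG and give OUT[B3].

Fixpoint table:
  B0: | IN=(all ⊤) | OUT={a:5, b:-1; rest ⊤}
  B1: | IN={a:5, b:-1; rest ⊤} | OUT={b:-1; rest ⊤}
  B2: | IN={b:-1; rest ⊤} | OUT={b:-1, f:3; rest ⊤}
  B3: | IN={b:-1, f:3; rest ⊤} | OUT={a:3, b:-1, f:3; rest ⊤}
  B4: | IN={a:3, b:-1, f:3; rest ⊤} | OUT={f:3; rest ⊤}
  B5: | IN={f:3; rest ⊤} | OUT={f:-2; rest ⊤}
  B6: | IN={f:-2; rest ⊤} | OUT={f:-2; rest ⊤}

Merge at B3: IN[B3] = OUT[B2] = {a: ⊤, b: -1, c: ⊤, d: ⊤, e: ⊤, f: 3}
Applying B3's transfer function to that IN value gives OUT[B3] (row B3 above).

Answer: {a: 3, b: -1, c: ⊤, d: ⊤, e: ⊤, f: 3}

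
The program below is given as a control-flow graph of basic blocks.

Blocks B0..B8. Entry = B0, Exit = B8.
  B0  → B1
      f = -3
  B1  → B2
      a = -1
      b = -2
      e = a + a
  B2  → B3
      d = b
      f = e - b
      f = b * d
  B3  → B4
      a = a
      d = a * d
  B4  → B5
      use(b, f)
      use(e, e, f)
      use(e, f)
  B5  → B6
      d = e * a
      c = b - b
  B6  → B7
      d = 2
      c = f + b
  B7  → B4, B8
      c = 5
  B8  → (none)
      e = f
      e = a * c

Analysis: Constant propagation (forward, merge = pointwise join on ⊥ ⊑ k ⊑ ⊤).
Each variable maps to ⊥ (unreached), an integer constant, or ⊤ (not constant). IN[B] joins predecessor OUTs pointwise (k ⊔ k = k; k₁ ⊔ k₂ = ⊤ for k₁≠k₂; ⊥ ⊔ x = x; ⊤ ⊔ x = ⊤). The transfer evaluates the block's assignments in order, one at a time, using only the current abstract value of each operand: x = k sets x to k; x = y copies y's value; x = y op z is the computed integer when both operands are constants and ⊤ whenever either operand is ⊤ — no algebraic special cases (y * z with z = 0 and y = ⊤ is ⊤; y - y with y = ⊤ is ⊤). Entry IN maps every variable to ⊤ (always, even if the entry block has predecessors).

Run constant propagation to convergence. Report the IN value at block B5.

Converged values:
  B0:   IN=(all ⊤)   OUT={f:-3; rest ⊤}
  B1:   IN={f:-3; rest ⊤}   OUT={a:-1, b:-2, e:-2, f:-3; rest ⊤}
  B2:   IN={a:-1, b:-2, e:-2, f:-3; rest ⊤}   OUT={a:-1, b:-2, d:-2, e:-2, f:4; rest ⊤}
  B3:   IN={a:-1, b:-2, d:-2, e:-2, f:4; rest ⊤}   OUT={a:-1, b:-2, d:2, e:-2, f:4; rest ⊤}
  B4:   IN={a:-1, b:-2, d:2, e:-2, f:4; rest ⊤}   OUT={a:-1, b:-2, d:2, e:-2, f:4; rest ⊤}
  B5:   IN={a:-1, b:-2, d:2, e:-2, f:4; rest ⊤}   OUT={a:-1, b:-2, c:0, d:2, e:-2, f:4; rest ⊤}
  B6:   IN={a:-1, b:-2, c:0, d:2, e:-2, f:4; rest ⊤}   OUT={a:-1, b:-2, c:2, d:2, e:-2, f:4; rest ⊤}
  B7:   IN={a:-1, b:-2, c:2, d:2, e:-2, f:4; rest ⊤}   OUT={a:-1, b:-2, c:5, d:2, e:-2, f:4; rest ⊤}
  B8:   IN={a:-1, b:-2, c:5, d:2, e:-2, f:4; rest ⊤}   OUT={a:-1, b:-2, c:5, d:2, e:-5, f:4; rest ⊤}

Merge at B5: IN[B5] = OUT[B4] = {a: -1, b: -2, c: ⊤, d: 2, e: -2, f: 4}

Answer: {a: -1, b: -2, c: ⊤, d: 2, e: -2, f: 4}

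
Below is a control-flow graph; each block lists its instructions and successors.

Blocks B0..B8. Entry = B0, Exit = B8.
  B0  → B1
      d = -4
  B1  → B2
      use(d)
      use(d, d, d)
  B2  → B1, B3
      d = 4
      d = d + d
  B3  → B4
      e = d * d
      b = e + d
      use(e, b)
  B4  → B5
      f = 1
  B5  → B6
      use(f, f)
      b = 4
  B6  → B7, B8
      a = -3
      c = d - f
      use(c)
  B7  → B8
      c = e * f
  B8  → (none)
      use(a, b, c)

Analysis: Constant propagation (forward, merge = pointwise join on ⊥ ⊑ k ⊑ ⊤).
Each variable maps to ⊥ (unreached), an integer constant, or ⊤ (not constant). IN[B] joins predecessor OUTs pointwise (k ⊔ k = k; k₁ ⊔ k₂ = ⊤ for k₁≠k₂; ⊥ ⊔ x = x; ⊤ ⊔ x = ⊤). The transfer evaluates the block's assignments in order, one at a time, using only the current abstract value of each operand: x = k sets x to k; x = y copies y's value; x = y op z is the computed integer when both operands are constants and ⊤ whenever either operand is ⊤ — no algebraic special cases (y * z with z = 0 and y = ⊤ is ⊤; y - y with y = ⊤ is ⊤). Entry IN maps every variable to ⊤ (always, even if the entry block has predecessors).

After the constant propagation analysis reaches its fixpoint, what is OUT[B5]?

Fixpoint table:
  B0:  IN=(all ⊤)  OUT={d:-4; rest ⊤}
  B1:  IN=(all ⊤)  OUT=(all ⊤)
  B2:  IN=(all ⊤)  OUT={d:8; rest ⊤}
  B3:  IN={d:8; rest ⊤}  OUT={b:72, d:8, e:64; rest ⊤}
  B4:  IN={b:72, d:8, e:64; rest ⊤}  OUT={b:72, d:8, e:64, f:1; rest ⊤}
  B5:  IN={b:72, d:8, e:64, f:1; rest ⊤}  OUT={b:4, d:8, e:64, f:1; rest ⊤}
  B6:  IN={b:4, d:8, e:64, f:1; rest ⊤}  OUT={a:-3, b:4, c:7, d:8, e:64, f:1; rest ⊤}
  B7:  IN={a:-3, b:4, c:7, d:8, e:64, f:1; rest ⊤}  OUT={a:-3, b:4, c:64, d:8, e:64, f:1; rest ⊤}
  B8:  IN={a:-3, b:4, d:8, e:64, f:1; rest ⊤}  OUT={a:-3, b:4, d:8, e:64, f:1; rest ⊤}

Merge at B5: IN[B5] = OUT[B4] = {a: ⊤, b: 72, c: ⊤, d: 8, e: 64, f: 1}
Applying B5's transfer function to that IN value gives OUT[B5] (row B5 above).

Answer: {a: ⊤, b: 4, c: ⊤, d: 8, e: 64, f: 1}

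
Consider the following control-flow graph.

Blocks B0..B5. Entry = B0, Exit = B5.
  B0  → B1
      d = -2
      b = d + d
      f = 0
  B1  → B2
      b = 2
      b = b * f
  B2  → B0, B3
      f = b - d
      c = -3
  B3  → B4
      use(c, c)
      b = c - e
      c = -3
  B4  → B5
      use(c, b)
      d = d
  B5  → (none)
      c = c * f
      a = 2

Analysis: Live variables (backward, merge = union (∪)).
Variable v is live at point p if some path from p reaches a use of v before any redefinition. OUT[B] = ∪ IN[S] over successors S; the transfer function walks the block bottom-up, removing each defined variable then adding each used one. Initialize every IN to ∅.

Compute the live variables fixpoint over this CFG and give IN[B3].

Answer: {c, d, e, f}

Trace:
Per-block solution:
  B0: | IN={e} | OUT={d, e, f}
  B1: | IN={d, e, f} | OUT={b, d, e}
  B2: | IN={b, d, e} | OUT={c, d, e, f}
  B3: | IN={c, d, e, f} | OUT={b, c, d, f}
  B4: | IN={b, c, d, f} | OUT={c, f}
  B5: | IN={c, f} | OUT={}

Merge at B3: OUT[B3] = IN[B4] = {b, c, d, f}
Applying B3's transfer function to that OUT value gives IN[B3] (row B3 above).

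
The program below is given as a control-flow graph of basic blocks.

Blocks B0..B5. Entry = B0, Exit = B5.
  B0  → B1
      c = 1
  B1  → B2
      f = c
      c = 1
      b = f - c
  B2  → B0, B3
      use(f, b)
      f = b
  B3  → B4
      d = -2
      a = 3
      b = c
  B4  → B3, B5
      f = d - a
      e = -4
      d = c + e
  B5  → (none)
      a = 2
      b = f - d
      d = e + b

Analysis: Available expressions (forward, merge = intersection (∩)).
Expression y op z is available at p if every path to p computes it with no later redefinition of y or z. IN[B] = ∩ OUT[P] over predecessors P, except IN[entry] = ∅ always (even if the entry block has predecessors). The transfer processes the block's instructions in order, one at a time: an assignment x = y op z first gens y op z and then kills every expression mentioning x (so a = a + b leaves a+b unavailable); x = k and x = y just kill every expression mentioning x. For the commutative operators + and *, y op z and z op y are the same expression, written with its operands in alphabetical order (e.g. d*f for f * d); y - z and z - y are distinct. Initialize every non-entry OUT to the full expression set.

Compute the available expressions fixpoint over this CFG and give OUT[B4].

Answer: {c+e}

Trace:
Per-block solution:
  B0:   IN={}   OUT={}
  B1:   IN={}   OUT={f-c}
  B2:   IN={f-c}   OUT={}
  B3:   IN={}   OUT={}
  B4:   IN={}   OUT={c+e}
  B5:   IN={c+e}   OUT={b+e, c+e}

Merge at B4: IN[B4] = OUT[B3] = {}
Applying B4's transfer function to that IN value gives OUT[B4] (row B4 above).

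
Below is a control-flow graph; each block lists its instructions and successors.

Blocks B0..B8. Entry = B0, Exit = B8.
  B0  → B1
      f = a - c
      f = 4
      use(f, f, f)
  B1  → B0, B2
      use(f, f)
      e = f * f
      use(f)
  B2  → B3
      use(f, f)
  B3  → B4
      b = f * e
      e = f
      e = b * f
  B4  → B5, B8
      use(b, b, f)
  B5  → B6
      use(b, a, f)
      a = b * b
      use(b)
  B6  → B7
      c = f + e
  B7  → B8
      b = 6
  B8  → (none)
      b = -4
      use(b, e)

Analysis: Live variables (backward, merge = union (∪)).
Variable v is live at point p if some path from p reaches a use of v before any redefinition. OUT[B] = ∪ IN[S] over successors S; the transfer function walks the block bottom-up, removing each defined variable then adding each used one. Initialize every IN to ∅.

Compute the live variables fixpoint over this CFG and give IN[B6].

Fixpoint table:
  B0:   IN={a, c}   OUT={a, c, f}
  B1:   IN={a, c, f}   OUT={a, c, e, f}
  B2:   IN={a, e, f}   OUT={a, e, f}
  B3:   IN={a, e, f}   OUT={a, b, e, f}
  B4:   IN={a, b, e, f}   OUT={a, b, e, f}
  B5:   IN={a, b, e, f}   OUT={e, f}
  B6:   IN={e, f}   OUT={e}
  B7:   IN={e}   OUT={e}
  B8:   IN={e}   OUT={}

Merge at B6: OUT[B6] = IN[B7] = {e}
Applying B6's transfer function to that OUT value gives IN[B6] (row B6 above).

Answer: {e, f}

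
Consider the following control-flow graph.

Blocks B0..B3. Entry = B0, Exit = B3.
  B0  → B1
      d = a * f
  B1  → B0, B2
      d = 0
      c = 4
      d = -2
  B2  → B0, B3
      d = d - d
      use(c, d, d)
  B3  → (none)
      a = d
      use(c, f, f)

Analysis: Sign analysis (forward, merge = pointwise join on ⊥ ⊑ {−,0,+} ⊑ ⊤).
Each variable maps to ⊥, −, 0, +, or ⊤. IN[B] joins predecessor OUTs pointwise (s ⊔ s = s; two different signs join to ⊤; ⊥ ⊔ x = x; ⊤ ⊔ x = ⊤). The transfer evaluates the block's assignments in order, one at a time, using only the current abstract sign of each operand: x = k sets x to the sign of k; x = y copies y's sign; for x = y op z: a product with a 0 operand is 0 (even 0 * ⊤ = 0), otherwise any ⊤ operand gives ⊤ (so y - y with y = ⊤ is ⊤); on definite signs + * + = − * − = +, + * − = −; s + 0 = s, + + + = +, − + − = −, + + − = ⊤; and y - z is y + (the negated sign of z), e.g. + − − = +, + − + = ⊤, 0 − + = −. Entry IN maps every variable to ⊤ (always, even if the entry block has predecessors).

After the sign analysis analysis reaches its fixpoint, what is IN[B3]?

Fixpoint table:
  B0: | IN=(all ⊤) | OUT=(all ⊤)
  B1: | IN=(all ⊤) | OUT={c:+, d:-; rest ⊤}
  B2: | IN={c:+, d:-; rest ⊤} | OUT={c:+; rest ⊤}
  B3: | IN={c:+; rest ⊤} | OUT={c:+; rest ⊤}

Merge at B3: IN[B3] = OUT[B2] = {a: ⊤, b: ⊤, c: +, d: ⊤, e: ⊤, f: ⊤}

Answer: {a: ⊤, b: ⊤, c: +, d: ⊤, e: ⊤, f: ⊤}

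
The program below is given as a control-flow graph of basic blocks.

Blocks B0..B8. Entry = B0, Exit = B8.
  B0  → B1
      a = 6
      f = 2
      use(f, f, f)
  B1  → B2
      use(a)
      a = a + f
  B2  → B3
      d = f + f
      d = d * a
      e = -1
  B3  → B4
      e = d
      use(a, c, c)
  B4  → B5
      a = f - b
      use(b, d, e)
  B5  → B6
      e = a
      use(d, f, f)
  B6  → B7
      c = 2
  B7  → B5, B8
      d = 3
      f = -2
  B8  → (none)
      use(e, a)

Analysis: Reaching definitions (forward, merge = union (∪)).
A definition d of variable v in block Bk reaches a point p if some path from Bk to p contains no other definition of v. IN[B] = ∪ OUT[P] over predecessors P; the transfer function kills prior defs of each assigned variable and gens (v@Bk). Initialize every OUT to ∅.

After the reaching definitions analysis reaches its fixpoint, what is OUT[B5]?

Fixpoint table:
  B0: | IN={} | OUT={a@B0, f@B0}
  B1: | IN={a@B0, f@B0} | OUT={a@B1, f@B0}
  B2: | IN={a@B1, f@B0} | OUT={a@B1, d@B2, e@B2, f@B0}
  B3: | IN={a@B1, d@B2, e@B2, f@B0} | OUT={a@B1, d@B2, e@B3, f@B0}
  B4: | IN={a@B1, d@B2, e@B3, f@B0} | OUT={a@B4, d@B2, e@B3, f@B0}
  B5: | IN={a@B4, c@B6, d@B2, d@B7, e@B3, e@B5, f@B0, f@B7} | OUT={a@B4, c@B6, d@B2, d@B7, e@B5, f@B0, f@B7}
  B6: | IN={a@B4, c@B6, d@B2, d@B7, e@B5, f@B0, f@B7} | OUT={a@B4, c@B6, d@B2, d@B7, e@B5, f@B0, f@B7}
  B7: | IN={a@B4, c@B6, d@B2, d@B7, e@B5, f@B0, f@B7} | OUT={a@B4, c@B6, d@B7, e@B5, f@B7}
  B8: | IN={a@B4, c@B6, d@B7, e@B5, f@B7} | OUT={a@B4, c@B6, d@B7, e@B5, f@B7}

Merge at B5: IN[B5] = OUT[B4] ⊔ OUT[B7] = {a@B4, c@B6, d@B2, d@B7, e@B3, e@B5, f@B0, f@B7}
Applying B5's transfer function to that IN value gives OUT[B5] (row B5 above).

Answer: {a@B4, c@B6, d@B2, d@B7, e@B5, f@B0, f@B7}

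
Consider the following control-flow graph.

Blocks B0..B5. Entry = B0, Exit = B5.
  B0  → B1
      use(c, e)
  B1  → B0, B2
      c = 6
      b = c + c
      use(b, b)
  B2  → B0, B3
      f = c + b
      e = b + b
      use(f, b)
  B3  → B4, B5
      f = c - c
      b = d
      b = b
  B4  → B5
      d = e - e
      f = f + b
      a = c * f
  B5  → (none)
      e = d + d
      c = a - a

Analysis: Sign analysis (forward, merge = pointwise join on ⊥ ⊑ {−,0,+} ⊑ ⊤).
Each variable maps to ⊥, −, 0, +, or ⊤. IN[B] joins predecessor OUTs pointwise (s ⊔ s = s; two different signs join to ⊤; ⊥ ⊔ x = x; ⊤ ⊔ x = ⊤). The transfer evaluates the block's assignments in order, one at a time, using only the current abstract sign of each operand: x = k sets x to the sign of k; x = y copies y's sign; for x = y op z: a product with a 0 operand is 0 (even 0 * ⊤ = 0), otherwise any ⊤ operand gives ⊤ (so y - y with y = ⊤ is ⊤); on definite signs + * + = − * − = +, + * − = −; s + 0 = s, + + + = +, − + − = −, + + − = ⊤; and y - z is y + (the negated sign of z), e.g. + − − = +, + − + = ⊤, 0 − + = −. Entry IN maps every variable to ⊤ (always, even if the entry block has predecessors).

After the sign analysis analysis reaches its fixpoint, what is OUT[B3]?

Per-block solution:
  B0:  IN=(all ⊤)  OUT=(all ⊤)
  B1:  IN=(all ⊤)  OUT={b:+, c:+; rest ⊤}
  B2:  IN={b:+, c:+; rest ⊤}  OUT={b:+, c:+, e:+, f:+; rest ⊤}
  B3:  IN={b:+, c:+, e:+, f:+; rest ⊤}  OUT={c:+, e:+; rest ⊤}
  B4:  IN={c:+, e:+; rest ⊤}  OUT={c:+, e:+; rest ⊤}
  B5:  IN={c:+, e:+; rest ⊤}  OUT=(all ⊤)

Merge at B3: IN[B3] = OUT[B2] = {a: ⊤, b: +, c: +, d: ⊤, e: +, f: +}
Applying B3's transfer function to that IN value gives OUT[B3] (row B3 above).

Answer: {a: ⊤, b: ⊤, c: +, d: ⊤, e: +, f: ⊤}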